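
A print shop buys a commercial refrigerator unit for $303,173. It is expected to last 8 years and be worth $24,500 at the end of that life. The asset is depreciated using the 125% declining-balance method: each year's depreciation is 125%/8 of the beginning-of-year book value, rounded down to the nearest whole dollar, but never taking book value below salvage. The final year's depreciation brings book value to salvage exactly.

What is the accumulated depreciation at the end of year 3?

Depreciable base = $303,173 − $24,500 = $278,673.
Year 1: ⌊$303,173 × 125%/8⌋ = $47,370. Book value $255,803.
Year 2: ⌊$255,803 × 125%/8⌋ = $39,969. Book value $215,834.
Year 3: ⌊$215,834 × 125%/8⌋ = $33,724. Book value $182,110.
Accumulated through year 3 = $303,173 − $182,110 = $121,063.

$121,063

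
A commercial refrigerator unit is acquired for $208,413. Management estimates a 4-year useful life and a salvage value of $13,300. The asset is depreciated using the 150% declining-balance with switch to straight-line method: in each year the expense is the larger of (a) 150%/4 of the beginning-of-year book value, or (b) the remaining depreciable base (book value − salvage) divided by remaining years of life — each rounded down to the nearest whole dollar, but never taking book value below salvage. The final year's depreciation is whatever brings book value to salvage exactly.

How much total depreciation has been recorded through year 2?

$127,001

Depreciable base = $208,413 − $13,300 = $195,113.
Year 1: DB = ⌊$208,413 × 150%/4⌋ = $78,154; SL = ⌊$195,113/4⌋ = $48,778 → take DB $78,154. Book value $130,259.
Year 2: DB = ⌊$130,259 × 150%/4⌋ = $48,847; SL = ⌊$116,959/3⌋ = $38,986 → take DB $48,847. Book value $81,412.
Accumulated through year 2 = $208,413 − $81,412 = $127,001.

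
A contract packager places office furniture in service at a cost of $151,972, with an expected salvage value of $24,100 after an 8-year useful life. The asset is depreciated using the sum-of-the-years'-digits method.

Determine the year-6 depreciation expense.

$10,656

Depreciable base = $151,972 − $24,100 = $127,872.
Sum of the years' digits = 8+7+6+5+4+3+2+1 = 36.
Year 1: $127,872 × 8/36 = $28,416. Book value $123,556.
Year 2: $127,872 × 7/36 = $24,864. Book value $98,692.
Year 3: $127,872 × 6/36 = $21,312. Book value $77,380.
Year 4: $127,872 × 5/36 = $17,760. Book value $59,620.
Year 5: $127,872 × 4/36 = $14,208. Book value $45,412.
Year 6: $127,872 × 3/36 = $10,656. Book value $34,756.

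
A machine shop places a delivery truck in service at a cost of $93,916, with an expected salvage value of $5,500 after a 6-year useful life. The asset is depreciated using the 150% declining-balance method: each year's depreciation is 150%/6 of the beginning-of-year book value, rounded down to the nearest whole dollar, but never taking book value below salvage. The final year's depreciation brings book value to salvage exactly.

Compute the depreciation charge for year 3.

$13,207

Depreciable base = $93,916 − $5,500 = $88,416.
Year 1: ⌊$93,916 × 150%/6⌋ = $23,479. Book value $70,437.
Year 2: ⌊$70,437 × 150%/6⌋ = $17,609. Book value $52,828.
Year 3: ⌊$52,828 × 150%/6⌋ = $13,207. Book value $39,621.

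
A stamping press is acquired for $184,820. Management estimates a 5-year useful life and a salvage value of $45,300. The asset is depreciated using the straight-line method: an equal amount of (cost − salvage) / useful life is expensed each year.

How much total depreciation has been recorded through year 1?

$27,904

Depreciable base = $184,820 − $45,300 = $139,520.
Annual expense = $139,520 / 5 = $27,904.
End of year 1: book value $156,916.
Accumulated through year 1 = $184,820 − $156,916 = $27,904.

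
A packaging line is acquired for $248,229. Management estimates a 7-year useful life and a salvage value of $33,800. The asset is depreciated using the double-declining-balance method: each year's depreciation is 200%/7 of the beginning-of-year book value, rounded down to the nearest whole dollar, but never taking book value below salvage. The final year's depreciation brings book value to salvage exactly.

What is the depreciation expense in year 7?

Depreciable base = $248,229 − $33,800 = $214,429.
Year 1: ⌊$248,229 × 200%/7⌋ = $70,922. Book value $177,307.
Year 2: ⌊$177,307 × 200%/7⌋ = $50,659. Book value $126,648.
Year 3: ⌊$126,648 × 200%/7⌋ = $36,185. Book value $90,463.
Year 4: ⌊$90,463 × 200%/7⌋ = $25,846. Book value $64,617.
Year 5: ⌊$64,617 × 200%/7⌋ = $18,462. Book value $46,155.
Year 6: ⌊$46,155 × 200%/7⌋ = $13,187, capped at $12,355. Book value $33,800.
Year 7 (final): $33,800 − $33,800 = $0. Book value $33,800.

$0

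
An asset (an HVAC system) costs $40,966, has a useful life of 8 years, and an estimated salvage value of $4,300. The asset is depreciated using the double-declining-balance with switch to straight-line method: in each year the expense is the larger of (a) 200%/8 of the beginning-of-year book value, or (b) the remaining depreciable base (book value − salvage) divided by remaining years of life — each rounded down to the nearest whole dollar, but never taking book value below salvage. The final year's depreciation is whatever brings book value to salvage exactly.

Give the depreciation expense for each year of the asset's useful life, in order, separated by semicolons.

Depreciable base = $40,966 − $4,300 = $36,666.
Year 1: DB = ⌊$40,966 × 200%/8⌋ = $10,241; SL = ⌊$36,666/8⌋ = $4,583 → take DB $10,241. Book value $30,725.
Year 2: DB = ⌊$30,725 × 200%/8⌋ = $7,681; SL = ⌊$26,425/7⌋ = $3,775 → take DB $7,681. Book value $23,044.
Year 3: DB = ⌊$23,044 × 200%/8⌋ = $5,761; SL = ⌊$18,744/6⌋ = $3,124 → take DB $5,761. Book value $17,283.
Year 4: DB = ⌊$17,283 × 200%/8⌋ = $4,320; SL = ⌊$12,983/5⌋ = $2,596 → take DB $4,320. Book value $12,963.
Year 5: DB = ⌊$12,963 × 200%/8⌋ = $3,240; SL = ⌊$8,663/4⌋ = $2,165 → take DB $3,240. Book value $9,723.
Year 6: DB = ⌊$9,723 × 200%/8⌋ = $2,430; SL = ⌊$5,423/3⌋ = $1,807 → take DB $2,430. Book value $7,293.
Year 7: DB = ⌊$7,293 × 200%/8⌋ = $1,823; SL = ⌊$2,993/2⌋ = $1,496 → take DB $1,823. Book value $5,470.
Year 8 (final): $5,470 − $4,300 = $1,170. Book value $4,300.

$10,241; $7,681; $5,761; $4,320; $3,240; $2,430; $1,823; $1,170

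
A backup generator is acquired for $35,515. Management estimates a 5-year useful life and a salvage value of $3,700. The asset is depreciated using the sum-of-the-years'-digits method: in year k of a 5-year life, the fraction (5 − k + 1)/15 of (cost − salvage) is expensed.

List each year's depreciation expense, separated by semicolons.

$10,605; $8,484; $6,363; $4,242; $2,121

Depreciable base = $35,515 − $3,700 = $31,815.
Sum of the years' digits = 5+4+3+2+1 = 15.
Year 1: $31,815 × 5/15 = $10,605. Book value $24,910.
Year 2: $31,815 × 4/15 = $8,484. Book value $16,426.
Year 3: $31,815 × 3/15 = $6,363. Book value $10,063.
Year 4: $31,815 × 2/15 = $4,242. Book value $5,821.
Year 5: $31,815 × 1/15 = $2,121. Book value $3,700.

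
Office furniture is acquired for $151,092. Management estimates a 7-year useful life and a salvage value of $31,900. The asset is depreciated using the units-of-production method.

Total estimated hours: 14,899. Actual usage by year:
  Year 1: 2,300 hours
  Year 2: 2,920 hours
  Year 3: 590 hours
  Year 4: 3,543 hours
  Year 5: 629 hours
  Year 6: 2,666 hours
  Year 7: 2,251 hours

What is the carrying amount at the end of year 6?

$49,908

Depreciable base = $151,092 − $31,900 = $119,192.
Rate = $119,192 / 14,899 hours = $8 per hour.
Year 1: 2,300 × $8 = $18,400. Book value $132,692.
Year 2: 2,920 × $8 = $23,360. Book value $109,332.
Year 3: 590 × $8 = $4,720. Book value $104,612.
Year 4: 3,543 × $8 = $28,344. Book value $76,268.
Year 5: 629 × $8 = $5,032. Book value $71,236.
Year 6: 2,666 × $8 = $21,328. Book value $49,908.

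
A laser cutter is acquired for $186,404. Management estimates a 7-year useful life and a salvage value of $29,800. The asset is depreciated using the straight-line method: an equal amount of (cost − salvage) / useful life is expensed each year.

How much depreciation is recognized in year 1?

$22,372

Depreciable base = $186,404 − $29,800 = $156,604.
Annual expense = $156,604 / 7 = $22,372.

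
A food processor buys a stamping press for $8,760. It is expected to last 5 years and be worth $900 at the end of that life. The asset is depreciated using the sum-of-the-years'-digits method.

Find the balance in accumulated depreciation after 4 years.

Depreciable base = $8,760 − $900 = $7,860.
Sum of the years' digits = 5+4+3+2+1 = 15.
Year 1: $7,860 × 5/15 = $2,620. Book value $6,140.
Year 2: $7,860 × 4/15 = $2,096. Book value $4,044.
Year 3: $7,860 × 3/15 = $1,572. Book value $2,472.
Year 4: $7,860 × 2/15 = $1,048. Book value $1,424.
Accumulated through year 4 = $8,760 − $1,424 = $7,336.

$7,336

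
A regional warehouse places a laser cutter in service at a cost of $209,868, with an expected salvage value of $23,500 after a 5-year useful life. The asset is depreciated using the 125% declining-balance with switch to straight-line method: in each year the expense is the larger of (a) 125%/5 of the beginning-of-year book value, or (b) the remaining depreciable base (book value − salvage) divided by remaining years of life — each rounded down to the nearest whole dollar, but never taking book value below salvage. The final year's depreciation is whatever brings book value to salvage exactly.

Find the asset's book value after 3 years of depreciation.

$86,534

Depreciable base = $209,868 − $23,500 = $186,368.
Year 1: DB = ⌊$209,868 × 125%/5⌋ = $52,467; SL = ⌊$186,368/5⌋ = $37,273 → take DB $52,467. Book value $157,401.
Year 2: DB = ⌊$157,401 × 125%/5⌋ = $39,350; SL = ⌊$133,901/4⌋ = $33,475 → take DB $39,350. Book value $118,051.
Year 3: DB = ⌊$118,051 × 125%/5⌋ = $29,512; SL = ⌊$94,551/3⌋ = $31,517 → take SL $31,517. Book value $86,534.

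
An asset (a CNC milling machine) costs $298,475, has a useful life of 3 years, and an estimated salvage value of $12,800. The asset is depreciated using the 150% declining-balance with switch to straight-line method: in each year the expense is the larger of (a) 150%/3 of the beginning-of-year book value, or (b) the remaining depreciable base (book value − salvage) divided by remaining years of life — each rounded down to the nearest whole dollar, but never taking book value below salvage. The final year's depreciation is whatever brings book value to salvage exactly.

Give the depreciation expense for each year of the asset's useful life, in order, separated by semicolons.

Depreciable base = $298,475 − $12,800 = $285,675.
Year 1: DB = ⌊$298,475 × 150%/3⌋ = $149,237; SL = ⌊$285,675/3⌋ = $95,225 → take DB $149,237. Book value $149,238.
Year 2: DB = ⌊$149,238 × 150%/3⌋ = $74,619; SL = ⌊$136,438/2⌋ = $68,219 → take DB $74,619. Book value $74,619.
Year 3 (final): $74,619 − $12,800 = $61,819. Book value $12,800.

$149,237; $74,619; $61,819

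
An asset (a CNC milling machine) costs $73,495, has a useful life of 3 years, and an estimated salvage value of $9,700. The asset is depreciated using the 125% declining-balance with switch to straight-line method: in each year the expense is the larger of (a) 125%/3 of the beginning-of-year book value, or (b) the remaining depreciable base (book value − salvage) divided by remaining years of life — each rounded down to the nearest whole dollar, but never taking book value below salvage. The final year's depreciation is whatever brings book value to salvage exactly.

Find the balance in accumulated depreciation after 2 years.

Depreciable base = $73,495 − $9,700 = $63,795.
Year 1: DB = ⌊$73,495 × 125%/3⌋ = $30,622; SL = ⌊$63,795/3⌋ = $21,265 → take DB $30,622. Book value $42,873.
Year 2: DB = ⌊$42,873 × 125%/3⌋ = $17,863; SL = ⌊$33,173/2⌋ = $16,586 → take DB $17,863. Book value $25,010.
Accumulated through year 2 = $73,495 − $25,010 = $48,485.

$48,485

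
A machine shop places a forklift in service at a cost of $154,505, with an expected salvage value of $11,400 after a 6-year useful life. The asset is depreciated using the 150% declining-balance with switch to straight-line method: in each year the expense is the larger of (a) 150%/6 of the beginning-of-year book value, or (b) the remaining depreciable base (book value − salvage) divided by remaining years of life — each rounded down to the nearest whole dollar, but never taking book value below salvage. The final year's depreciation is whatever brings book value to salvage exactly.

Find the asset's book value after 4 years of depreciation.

Depreciable base = $154,505 − $11,400 = $143,105.
Year 1: DB = ⌊$154,505 × 150%/6⌋ = $38,626; SL = ⌊$143,105/6⌋ = $23,850 → take DB $38,626. Book value $115,879.
Year 2: DB = ⌊$115,879 × 150%/6⌋ = $28,969; SL = ⌊$104,479/5⌋ = $20,895 → take DB $28,969. Book value $86,910.
Year 3: DB = ⌊$86,910 × 150%/6⌋ = $21,727; SL = ⌊$75,510/4⌋ = $18,877 → take DB $21,727. Book value $65,183.
Year 4: DB = ⌊$65,183 × 150%/6⌋ = $16,295; SL = ⌊$53,783/3⌋ = $17,927 → take SL $17,927. Book value $47,256.

$47,256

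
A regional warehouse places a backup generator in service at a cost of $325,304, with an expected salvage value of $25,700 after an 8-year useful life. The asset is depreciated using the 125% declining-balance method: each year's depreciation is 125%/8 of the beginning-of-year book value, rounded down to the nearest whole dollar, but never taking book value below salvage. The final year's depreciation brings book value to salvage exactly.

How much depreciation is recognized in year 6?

Depreciable base = $325,304 − $25,700 = $299,604.
Year 1: ⌊$325,304 × 125%/8⌋ = $50,828. Book value $274,476.
Year 2: ⌊$274,476 × 125%/8⌋ = $42,886. Book value $231,590.
Year 3: ⌊$231,590 × 125%/8⌋ = $36,185. Book value $195,405.
Year 4: ⌊$195,405 × 125%/8⌋ = $30,532. Book value $164,873.
Year 5: ⌊$164,873 × 125%/8⌋ = $25,761. Book value $139,112.
Year 6: ⌊$139,112 × 125%/8⌋ = $21,736. Book value $117,376.

$21,736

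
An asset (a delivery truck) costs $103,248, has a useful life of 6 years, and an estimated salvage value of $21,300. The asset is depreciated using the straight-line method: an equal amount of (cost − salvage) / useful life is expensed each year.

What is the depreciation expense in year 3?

$13,658

Depreciable base = $103,248 − $21,300 = $81,948.
Annual expense = $81,948 / 6 = $13,658.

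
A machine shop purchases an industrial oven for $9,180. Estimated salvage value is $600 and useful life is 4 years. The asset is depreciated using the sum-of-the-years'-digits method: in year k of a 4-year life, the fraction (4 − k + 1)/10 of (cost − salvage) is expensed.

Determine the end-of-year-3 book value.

Depreciable base = $9,180 − $600 = $8,580.
Sum of the years' digits = 4+3+2+1 = 10.
Year 1: $8,580 × 4/10 = $3,432. Book value $5,748.
Year 2: $8,580 × 3/10 = $2,574. Book value $3,174.
Year 3: $8,580 × 2/10 = $1,716. Book value $1,458.

$1,458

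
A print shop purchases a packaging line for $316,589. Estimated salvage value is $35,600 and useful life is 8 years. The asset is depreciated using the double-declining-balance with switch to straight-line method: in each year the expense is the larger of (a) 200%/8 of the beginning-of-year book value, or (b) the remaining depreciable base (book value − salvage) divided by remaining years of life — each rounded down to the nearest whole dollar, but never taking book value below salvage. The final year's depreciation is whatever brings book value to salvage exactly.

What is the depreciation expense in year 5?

Depreciable base = $316,589 − $35,600 = $280,989.
Year 1: DB = ⌊$316,589 × 200%/8⌋ = $79,147; SL = ⌊$280,989/8⌋ = $35,123 → take DB $79,147. Book value $237,442.
Year 2: DB = ⌊$237,442 × 200%/8⌋ = $59,360; SL = ⌊$201,842/7⌋ = $28,834 → take DB $59,360. Book value $178,082.
Year 3: DB = ⌊$178,082 × 200%/8⌋ = $44,520; SL = ⌊$142,482/6⌋ = $23,747 → take DB $44,520. Book value $133,562.
Year 4: DB = ⌊$133,562 × 200%/8⌋ = $33,390; SL = ⌊$97,962/5⌋ = $19,592 → take DB $33,390. Book value $100,172.
Year 5: DB = ⌊$100,172 × 200%/8⌋ = $25,043; SL = ⌊$64,572/4⌋ = $16,143 → take DB $25,043. Book value $75,129.

$25,043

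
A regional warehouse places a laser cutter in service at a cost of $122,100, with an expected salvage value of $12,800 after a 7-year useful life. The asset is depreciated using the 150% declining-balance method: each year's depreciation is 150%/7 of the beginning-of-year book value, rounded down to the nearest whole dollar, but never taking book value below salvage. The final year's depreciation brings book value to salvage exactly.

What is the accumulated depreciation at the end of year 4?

$75,564

Depreciable base = $122,100 − $12,800 = $109,300.
Year 1: ⌊$122,100 × 150%/7⌋ = $26,164. Book value $95,936.
Year 2: ⌊$95,936 × 150%/7⌋ = $20,557. Book value $75,379.
Year 3: ⌊$75,379 × 150%/7⌋ = $16,152. Book value $59,227.
Year 4: ⌊$59,227 × 150%/7⌋ = $12,691. Book value $46,536.
Accumulated through year 4 = $122,100 − $46,536 = $75,564.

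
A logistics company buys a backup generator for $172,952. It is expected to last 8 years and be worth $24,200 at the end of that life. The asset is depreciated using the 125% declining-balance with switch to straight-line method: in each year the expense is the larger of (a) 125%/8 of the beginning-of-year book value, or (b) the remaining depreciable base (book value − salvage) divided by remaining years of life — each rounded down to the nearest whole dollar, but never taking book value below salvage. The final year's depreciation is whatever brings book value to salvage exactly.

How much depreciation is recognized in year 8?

$15,865

Depreciable base = $172,952 − $24,200 = $148,752.
Year 1: DB = ⌊$172,952 × 125%/8⌋ = $27,023; SL = ⌊$148,752/8⌋ = $18,594 → take DB $27,023. Book value $145,929.
Year 2: DB = ⌊$145,929 × 125%/8⌋ = $22,801; SL = ⌊$121,729/7⌋ = $17,389 → take DB $22,801. Book value $123,128.
Year 3: DB = ⌊$123,128 × 125%/8⌋ = $19,238; SL = ⌊$98,928/6⌋ = $16,488 → take DB $19,238. Book value $103,890.
Year 4: DB = ⌊$103,890 × 125%/8⌋ = $16,232; SL = ⌊$79,690/5⌋ = $15,938 → take DB $16,232. Book value $87,658.
Year 5: DB = ⌊$87,658 × 125%/8⌋ = $13,696; SL = ⌊$63,458/4⌋ = $15,864 → take SL $15,864. Book value $71,794.
Year 6: DB = ⌊$71,794 × 125%/8⌋ = $11,217; SL = ⌊$47,594/3⌋ = $15,864 → take SL $15,864. Book value $55,930.
Year 7: DB = ⌊$55,930 × 125%/8⌋ = $8,739; SL = ⌊$31,730/2⌋ = $15,865 → take SL $15,865. Book value $40,065.
Year 8 (final): $40,065 − $24,200 = $15,865. Book value $24,200.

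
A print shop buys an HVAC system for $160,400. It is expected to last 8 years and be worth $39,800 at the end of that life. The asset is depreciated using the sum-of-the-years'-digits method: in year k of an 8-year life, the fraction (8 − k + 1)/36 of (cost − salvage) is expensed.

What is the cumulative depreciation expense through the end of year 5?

Depreciable base = $160,400 − $39,800 = $120,600.
Sum of the years' digits = 8+7+6+5+4+3+2+1 = 36.
Year 1: $120,600 × 8/36 = $26,800. Book value $133,600.
Year 2: $120,600 × 7/36 = $23,450. Book value $110,150.
Year 3: $120,600 × 6/36 = $20,100. Book value $90,050.
Year 4: $120,600 × 5/36 = $16,750. Book value $73,300.
Year 5: $120,600 × 4/36 = $13,400. Book value $59,900.
Accumulated through year 5 = $160,400 − $59,900 = $100,500.

$100,500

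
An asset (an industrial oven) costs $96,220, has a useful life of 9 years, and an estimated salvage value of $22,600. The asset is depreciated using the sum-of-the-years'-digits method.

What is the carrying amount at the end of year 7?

$27,508

Depreciable base = $96,220 − $22,600 = $73,620.
Sum of the years' digits = 9+8+7+6+5+4+3+2+1 = 45.
Year 1: $73,620 × 9/45 = $14,724. Book value $81,496.
Year 2: $73,620 × 8/45 = $13,088. Book value $68,408.
Year 3: $73,620 × 7/45 = $11,452. Book value $56,956.
Year 4: $73,620 × 6/45 = $9,816. Book value $47,140.
Year 5: $73,620 × 5/45 = $8,180. Book value $38,960.
Year 6: $73,620 × 4/45 = $6,544. Book value $32,416.
Year 7: $73,620 × 3/45 = $4,908. Book value $27,508.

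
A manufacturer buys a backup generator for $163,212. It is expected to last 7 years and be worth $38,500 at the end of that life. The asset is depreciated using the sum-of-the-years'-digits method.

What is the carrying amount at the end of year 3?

$83,040

Depreciable base = $163,212 − $38,500 = $124,712.
Sum of the years' digits = 7+6+5+4+3+2+1 = 28.
Year 1: $124,712 × 7/28 = $31,178. Book value $132,034.
Year 2: $124,712 × 6/28 = $26,724. Book value $105,310.
Year 3: $124,712 × 5/28 = $22,270. Book value $83,040.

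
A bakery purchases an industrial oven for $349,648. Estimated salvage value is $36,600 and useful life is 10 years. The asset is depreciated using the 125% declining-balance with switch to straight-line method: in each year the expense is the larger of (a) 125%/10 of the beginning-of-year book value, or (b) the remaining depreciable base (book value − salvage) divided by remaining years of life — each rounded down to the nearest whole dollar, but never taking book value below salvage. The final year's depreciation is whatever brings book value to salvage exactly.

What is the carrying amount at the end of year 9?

$64,660

Depreciable base = $349,648 − $36,600 = $313,048.
Year 1: DB = ⌊$349,648 × 125%/10⌋ = $43,706; SL = ⌊$313,048/10⌋ = $31,304 → take DB $43,706. Book value $305,942.
Year 2: DB = ⌊$305,942 × 125%/10⌋ = $38,242; SL = ⌊$269,342/9⌋ = $29,926 → take DB $38,242. Book value $267,700.
Year 3: DB = ⌊$267,700 × 125%/10⌋ = $33,462; SL = ⌊$231,100/8⌋ = $28,887 → take DB $33,462. Book value $234,238.
Year 4: DB = ⌊$234,238 × 125%/10⌋ = $29,279; SL = ⌊$197,638/7⌋ = $28,234 → take DB $29,279. Book value $204,959.
Year 5: DB = ⌊$204,959 × 125%/10⌋ = $25,619; SL = ⌊$168,359/6⌋ = $28,059 → take SL $28,059. Book value $176,900.
Year 6: DB = ⌊$176,900 × 125%/10⌋ = $22,112; SL = ⌊$140,300/5⌋ = $28,060 → take SL $28,060. Book value $148,840.
Year 7: DB = ⌊$148,840 × 125%/10⌋ = $18,605; SL = ⌊$112,240/4⌋ = $28,060 → take SL $28,060. Book value $120,780.
Year 8: DB = ⌊$120,780 × 125%/10⌋ = $15,097; SL = ⌊$84,180/3⌋ = $28,060 → take SL $28,060. Book value $92,720.
Year 9: DB = ⌊$92,720 × 125%/10⌋ = $11,590; SL = ⌊$56,120/2⌋ = $28,060 → take SL $28,060. Book value $64,660.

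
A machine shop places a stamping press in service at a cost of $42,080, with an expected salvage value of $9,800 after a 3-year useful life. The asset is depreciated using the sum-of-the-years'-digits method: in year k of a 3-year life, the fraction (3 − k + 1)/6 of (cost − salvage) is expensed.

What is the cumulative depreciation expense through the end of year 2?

Depreciable base = $42,080 − $9,800 = $32,280.
Sum of the years' digits = 3+2+1 = 6.
Year 1: $32,280 × 3/6 = $16,140. Book value $25,940.
Year 2: $32,280 × 2/6 = $10,760. Book value $15,180.
Accumulated through year 2 = $42,080 − $15,180 = $26,900.

$26,900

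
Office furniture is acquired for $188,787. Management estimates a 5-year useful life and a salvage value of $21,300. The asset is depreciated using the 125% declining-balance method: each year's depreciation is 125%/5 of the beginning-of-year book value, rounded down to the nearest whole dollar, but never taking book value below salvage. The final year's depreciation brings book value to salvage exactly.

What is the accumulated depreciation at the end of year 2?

Depreciable base = $188,787 − $21,300 = $167,487.
Year 1: ⌊$188,787 × 125%/5⌋ = $47,196. Book value $141,591.
Year 2: ⌊$141,591 × 125%/5⌋ = $35,397. Book value $106,194.
Accumulated through year 2 = $188,787 − $106,194 = $82,593.

$82,593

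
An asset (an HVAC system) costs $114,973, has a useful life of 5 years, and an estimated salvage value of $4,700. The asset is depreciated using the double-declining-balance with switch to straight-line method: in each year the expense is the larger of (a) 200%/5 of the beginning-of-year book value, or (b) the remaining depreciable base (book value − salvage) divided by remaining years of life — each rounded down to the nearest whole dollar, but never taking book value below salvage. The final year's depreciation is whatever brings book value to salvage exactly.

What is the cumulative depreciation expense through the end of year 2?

$73,582

Depreciable base = $114,973 − $4,700 = $110,273.
Year 1: DB = ⌊$114,973 × 200%/5⌋ = $45,989; SL = ⌊$110,273/5⌋ = $22,054 → take DB $45,989. Book value $68,984.
Year 2: DB = ⌊$68,984 × 200%/5⌋ = $27,593; SL = ⌊$64,284/4⌋ = $16,071 → take DB $27,593. Book value $41,391.
Accumulated through year 2 = $114,973 − $41,391 = $73,582.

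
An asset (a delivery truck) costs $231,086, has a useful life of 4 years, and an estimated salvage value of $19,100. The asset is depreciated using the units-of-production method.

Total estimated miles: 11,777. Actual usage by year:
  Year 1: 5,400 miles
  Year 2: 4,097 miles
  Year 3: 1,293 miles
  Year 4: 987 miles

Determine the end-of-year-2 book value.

Depreciable base = $231,086 − $19,100 = $211,986.
Rate = $211,986 / 11,777 miles = $18 per mile.
Year 1: 5,400 × $18 = $97,200. Book value $133,886.
Year 2: 4,097 × $18 = $73,746. Book value $60,140.

$60,140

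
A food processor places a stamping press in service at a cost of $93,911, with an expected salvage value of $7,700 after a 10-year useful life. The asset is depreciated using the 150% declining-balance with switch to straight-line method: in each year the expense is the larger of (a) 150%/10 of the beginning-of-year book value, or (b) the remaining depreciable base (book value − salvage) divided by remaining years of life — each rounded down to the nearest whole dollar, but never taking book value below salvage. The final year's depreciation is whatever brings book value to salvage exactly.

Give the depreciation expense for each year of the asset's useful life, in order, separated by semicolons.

Depreciable base = $93,911 − $7,700 = $86,211.
Year 1: DB = ⌊$93,911 × 150%/10⌋ = $14,086; SL = ⌊$86,211/10⌋ = $8,621 → take DB $14,086. Book value $79,825.
Year 2: DB = ⌊$79,825 × 150%/10⌋ = $11,973; SL = ⌊$72,125/9⌋ = $8,013 → take DB $11,973. Book value $67,852.
Year 3: DB = ⌊$67,852 × 150%/10⌋ = $10,177; SL = ⌊$60,152/8⌋ = $7,519 → take DB $10,177. Book value $57,675.
Year 4: DB = ⌊$57,675 × 150%/10⌋ = $8,651; SL = ⌊$49,975/7⌋ = $7,139 → take DB $8,651. Book value $49,024.
Year 5: DB = ⌊$49,024 × 150%/10⌋ = $7,353; SL = ⌊$41,324/6⌋ = $6,887 → take DB $7,353. Book value $41,671.
Year 6: DB = ⌊$41,671 × 150%/10⌋ = $6,250; SL = ⌊$33,971/5⌋ = $6,794 → take SL $6,794. Book value $34,877.
Year 7: DB = ⌊$34,877 × 150%/10⌋ = $5,231; SL = ⌊$27,177/4⌋ = $6,794 → take SL $6,794. Book value $28,083.
Year 8: DB = ⌊$28,083 × 150%/10⌋ = $4,212; SL = ⌊$20,383/3⌋ = $6,794 → take SL $6,794. Book value $21,289.
Year 9: DB = ⌊$21,289 × 150%/10⌋ = $3,193; SL = ⌊$13,589/2⌋ = $6,794 → take SL $6,794. Book value $14,495.
Year 10 (final): $14,495 − $7,700 = $6,795. Book value $7,700.

$14,086; $11,973; $10,177; $8,651; $7,353; $6,794; $6,794; $6,794; $6,794; $6,795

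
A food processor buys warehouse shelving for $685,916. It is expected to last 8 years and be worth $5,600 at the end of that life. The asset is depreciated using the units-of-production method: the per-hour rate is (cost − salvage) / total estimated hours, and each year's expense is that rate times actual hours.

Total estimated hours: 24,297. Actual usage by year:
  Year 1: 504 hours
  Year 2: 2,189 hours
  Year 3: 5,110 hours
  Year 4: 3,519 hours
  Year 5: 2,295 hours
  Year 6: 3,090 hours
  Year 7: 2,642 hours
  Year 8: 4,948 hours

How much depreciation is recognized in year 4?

$98,532

Depreciable base = $685,916 − $5,600 = $680,316.
Rate = $680,316 / 24,297 hours = $28 per hour.
Year 1: 504 × $28 = $14,112. Book value $671,804.
Year 2: 2,189 × $28 = $61,292. Book value $610,512.
Year 3: 5,110 × $28 = $143,080. Book value $467,432.
Year 4: 3,519 × $28 = $98,532. Book value $368,900.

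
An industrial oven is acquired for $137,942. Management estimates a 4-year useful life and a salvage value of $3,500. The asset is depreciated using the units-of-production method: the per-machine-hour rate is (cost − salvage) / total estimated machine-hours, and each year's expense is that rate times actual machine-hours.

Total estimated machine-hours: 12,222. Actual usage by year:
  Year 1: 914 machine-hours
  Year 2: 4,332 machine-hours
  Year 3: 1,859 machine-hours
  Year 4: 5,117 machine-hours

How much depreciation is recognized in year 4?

Depreciable base = $137,942 − $3,500 = $134,442.
Rate = $134,442 / 12,222 machine-hours = $11 per machine-hour.
Year 1: 914 × $11 = $10,054. Book value $127,888.
Year 2: 4,332 × $11 = $47,652. Book value $80,236.
Year 3: 1,859 × $11 = $20,449. Book value $59,787.
Year 4: 5,117 × $11 = $56,287. Book value $3,500.

$56,287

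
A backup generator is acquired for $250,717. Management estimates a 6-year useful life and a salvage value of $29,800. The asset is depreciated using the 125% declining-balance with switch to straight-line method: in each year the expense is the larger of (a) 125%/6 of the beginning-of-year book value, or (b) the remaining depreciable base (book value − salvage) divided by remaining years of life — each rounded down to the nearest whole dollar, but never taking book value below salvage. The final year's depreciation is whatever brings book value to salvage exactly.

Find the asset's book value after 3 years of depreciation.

$124,398

Depreciable base = $250,717 − $29,800 = $220,917.
Year 1: DB = ⌊$250,717 × 125%/6⌋ = $52,232; SL = ⌊$220,917/6⌋ = $36,819 → take DB $52,232. Book value $198,485.
Year 2: DB = ⌊$198,485 × 125%/6⌋ = $41,351; SL = ⌊$168,685/5⌋ = $33,737 → take DB $41,351. Book value $157,134.
Year 3: DB = ⌊$157,134 × 125%/6⌋ = $32,736; SL = ⌊$127,334/4⌋ = $31,833 → take DB $32,736. Book value $124,398.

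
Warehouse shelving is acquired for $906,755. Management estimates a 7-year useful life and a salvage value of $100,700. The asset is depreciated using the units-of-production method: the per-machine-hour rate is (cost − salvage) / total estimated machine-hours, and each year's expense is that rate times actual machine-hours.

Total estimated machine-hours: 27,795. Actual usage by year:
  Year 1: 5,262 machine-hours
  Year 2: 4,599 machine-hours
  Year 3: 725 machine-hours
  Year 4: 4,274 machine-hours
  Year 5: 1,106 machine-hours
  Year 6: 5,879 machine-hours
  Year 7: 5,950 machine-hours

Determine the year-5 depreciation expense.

Depreciable base = $906,755 − $100,700 = $806,055.
Rate = $806,055 / 27,795 machine-hours = $29 per machine-hour.
Year 1: 5,262 × $29 = $152,598. Book value $754,157.
Year 2: 4,599 × $29 = $133,371. Book value $620,786.
Year 3: 725 × $29 = $21,025. Book value $599,761.
Year 4: 4,274 × $29 = $123,946. Book value $475,815.
Year 5: 1,106 × $29 = $32,074. Book value $443,741.

$32,074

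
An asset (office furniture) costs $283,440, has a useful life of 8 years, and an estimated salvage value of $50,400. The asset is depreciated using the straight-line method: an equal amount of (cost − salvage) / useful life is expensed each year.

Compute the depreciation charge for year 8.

Depreciable base = $283,440 − $50,400 = $233,040.
Annual expense = $233,040 / 8 = $29,130.

$29,130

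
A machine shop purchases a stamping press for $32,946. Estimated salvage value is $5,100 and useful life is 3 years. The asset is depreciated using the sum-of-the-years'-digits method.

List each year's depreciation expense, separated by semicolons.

Depreciable base = $32,946 − $5,100 = $27,846.
Sum of the years' digits = 3+2+1 = 6.
Year 1: $27,846 × 3/6 = $13,923. Book value $19,023.
Year 2: $27,846 × 2/6 = $9,282. Book value $9,741.
Year 3: $27,846 × 1/6 = $4,641. Book value $5,100.

$13,923; $9,282; $4,641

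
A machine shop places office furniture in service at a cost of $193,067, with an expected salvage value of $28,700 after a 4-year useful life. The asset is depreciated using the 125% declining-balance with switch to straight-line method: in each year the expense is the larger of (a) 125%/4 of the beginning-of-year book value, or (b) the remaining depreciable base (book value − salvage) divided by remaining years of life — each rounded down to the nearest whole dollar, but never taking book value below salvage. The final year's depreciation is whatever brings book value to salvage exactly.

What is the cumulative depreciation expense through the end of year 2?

$101,812

Depreciable base = $193,067 − $28,700 = $164,367.
Year 1: DB = ⌊$193,067 × 125%/4⌋ = $60,333; SL = ⌊$164,367/4⌋ = $41,091 → take DB $60,333. Book value $132,734.
Year 2: DB = ⌊$132,734 × 125%/4⌋ = $41,479; SL = ⌊$104,034/3⌋ = $34,678 → take DB $41,479. Book value $91,255.
Accumulated through year 2 = $193,067 − $91,255 = $101,812.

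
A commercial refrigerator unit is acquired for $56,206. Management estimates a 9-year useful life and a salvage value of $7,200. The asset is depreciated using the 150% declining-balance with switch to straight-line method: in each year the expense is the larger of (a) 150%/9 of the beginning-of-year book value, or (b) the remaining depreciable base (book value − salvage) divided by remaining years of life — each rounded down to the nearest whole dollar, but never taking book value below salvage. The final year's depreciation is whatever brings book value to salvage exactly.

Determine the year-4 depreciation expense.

Depreciable base = $56,206 − $7,200 = $49,006.
Year 1: DB = ⌊$56,206 × 150%/9⌋ = $9,367; SL = ⌊$49,006/9⌋ = $5,445 → take DB $9,367. Book value $46,839.
Year 2: DB = ⌊$46,839 × 150%/9⌋ = $7,806; SL = ⌊$39,639/8⌋ = $4,954 → take DB $7,806. Book value $39,033.
Year 3: DB = ⌊$39,033 × 150%/9⌋ = $6,505; SL = ⌊$31,833/7⌋ = $4,547 → take DB $6,505. Book value $32,528.
Year 4: DB = ⌊$32,528 × 150%/9⌋ = $5,421; SL = ⌊$25,328/6⌋ = $4,221 → take DB $5,421. Book value $27,107.

$5,421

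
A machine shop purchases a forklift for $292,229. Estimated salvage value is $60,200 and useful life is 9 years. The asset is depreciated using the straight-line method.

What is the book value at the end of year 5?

$163,324

Depreciable base = $292,229 − $60,200 = $232,029.
Annual expense = $232,029 / 9 = $25,781.
End of year 1: book value $266,448.
End of year 2: book value $240,667.
End of year 3: book value $214,886.
End of year 4: book value $189,105.
End of year 5: book value $163,324.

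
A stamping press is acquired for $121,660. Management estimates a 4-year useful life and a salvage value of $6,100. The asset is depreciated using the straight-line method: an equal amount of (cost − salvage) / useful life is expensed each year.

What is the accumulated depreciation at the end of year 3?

$86,670

Depreciable base = $121,660 − $6,100 = $115,560.
Annual expense = $115,560 / 4 = $28,890.
End of year 1: book value $92,770.
End of year 2: book value $63,880.
End of year 3: book value $34,990.
Accumulated through year 3 = $121,660 − $34,990 = $86,670.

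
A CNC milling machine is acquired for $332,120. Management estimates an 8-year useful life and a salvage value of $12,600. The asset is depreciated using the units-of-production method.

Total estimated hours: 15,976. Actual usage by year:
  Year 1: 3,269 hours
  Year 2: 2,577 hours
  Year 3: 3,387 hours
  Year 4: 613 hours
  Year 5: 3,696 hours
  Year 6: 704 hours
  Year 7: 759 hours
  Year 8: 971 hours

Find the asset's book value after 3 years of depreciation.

Depreciable base = $332,120 − $12,600 = $319,520.
Rate = $319,520 / 15,976 hours = $20 per hour.
Year 1: 3,269 × $20 = $65,380. Book value $266,740.
Year 2: 2,577 × $20 = $51,540. Book value $215,200.
Year 3: 3,387 × $20 = $67,740. Book value $147,460.

$147,460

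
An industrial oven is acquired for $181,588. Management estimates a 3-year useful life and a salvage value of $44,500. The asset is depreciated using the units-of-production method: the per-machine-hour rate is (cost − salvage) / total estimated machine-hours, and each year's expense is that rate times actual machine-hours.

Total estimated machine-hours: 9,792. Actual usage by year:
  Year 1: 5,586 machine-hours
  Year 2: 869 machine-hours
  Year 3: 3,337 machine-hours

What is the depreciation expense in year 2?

Depreciable base = $181,588 − $44,500 = $137,088.
Rate = $137,088 / 9,792 machine-hours = $14 per machine-hour.
Year 1: 5,586 × $14 = $78,204. Book value $103,384.
Year 2: 869 × $14 = $12,166. Book value $91,218.

$12,166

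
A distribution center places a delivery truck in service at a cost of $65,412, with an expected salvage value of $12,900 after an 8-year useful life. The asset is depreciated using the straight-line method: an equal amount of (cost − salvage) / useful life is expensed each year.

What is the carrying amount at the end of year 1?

$58,848

Depreciable base = $65,412 − $12,900 = $52,512.
Annual expense = $52,512 / 8 = $6,564.
End of year 1: book value $58,848.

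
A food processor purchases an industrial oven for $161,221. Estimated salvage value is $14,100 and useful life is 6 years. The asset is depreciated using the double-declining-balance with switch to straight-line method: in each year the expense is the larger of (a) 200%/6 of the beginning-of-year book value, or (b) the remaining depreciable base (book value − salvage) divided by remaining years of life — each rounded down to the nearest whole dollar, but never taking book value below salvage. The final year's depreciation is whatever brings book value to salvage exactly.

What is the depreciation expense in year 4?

$15,923

Depreciable base = $161,221 − $14,100 = $147,121.
Year 1: DB = ⌊$161,221 × 200%/6⌋ = $53,740; SL = ⌊$147,121/6⌋ = $24,520 → take DB $53,740. Book value $107,481.
Year 2: DB = ⌊$107,481 × 200%/6⌋ = $35,827; SL = ⌊$93,381/5⌋ = $18,676 → take DB $35,827. Book value $71,654.
Year 3: DB = ⌊$71,654 × 200%/6⌋ = $23,884; SL = ⌊$57,554/4⌋ = $14,388 → take DB $23,884. Book value $47,770.
Year 4: DB = ⌊$47,770 × 200%/6⌋ = $15,923; SL = ⌊$33,670/3⌋ = $11,223 → take DB $15,923. Book value $31,847.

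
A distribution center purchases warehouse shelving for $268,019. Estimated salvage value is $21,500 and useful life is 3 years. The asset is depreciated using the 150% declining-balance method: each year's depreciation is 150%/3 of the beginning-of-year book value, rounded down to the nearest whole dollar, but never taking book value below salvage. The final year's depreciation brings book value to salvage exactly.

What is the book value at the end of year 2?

Depreciable base = $268,019 − $21,500 = $246,519.
Year 1: ⌊$268,019 × 150%/3⌋ = $134,009. Book value $134,010.
Year 2: ⌊$134,010 × 150%/3⌋ = $67,005. Book value $67,005.

$67,005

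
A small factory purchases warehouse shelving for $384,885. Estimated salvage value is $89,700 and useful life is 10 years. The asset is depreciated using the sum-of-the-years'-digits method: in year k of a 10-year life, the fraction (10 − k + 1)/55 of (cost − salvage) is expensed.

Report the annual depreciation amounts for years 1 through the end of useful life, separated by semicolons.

Depreciable base = $384,885 − $89,700 = $295,185.
Sum of the years' digits = 10+9+8+7+6+5+4+3+2+1 = 55.
Year 1: $295,185 × 10/55 = $53,670. Book value $331,215.
Year 2: $295,185 × 9/55 = $48,303. Book value $282,912.
Year 3: $295,185 × 8/55 = $42,936. Book value $239,976.
Year 4: $295,185 × 7/55 = $37,569. Book value $202,407.
Year 5: $295,185 × 6/55 = $32,202. Book value $170,205.
Year 6: $295,185 × 5/55 = $26,835. Book value $143,370.
Year 7: $295,185 × 4/55 = $21,468. Book value $121,902.
Year 8: $295,185 × 3/55 = $16,101. Book value $105,801.
Year 9: $295,185 × 2/55 = $10,734. Book value $95,067.
Year 10: $295,185 × 1/55 = $5,367. Book value $89,700.

$53,670; $48,303; $42,936; $37,569; $32,202; $26,835; $21,468; $16,101; $10,734; $5,367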